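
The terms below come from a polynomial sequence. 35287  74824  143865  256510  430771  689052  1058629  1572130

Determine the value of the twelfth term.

5932134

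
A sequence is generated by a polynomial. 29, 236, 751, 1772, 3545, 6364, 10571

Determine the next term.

16556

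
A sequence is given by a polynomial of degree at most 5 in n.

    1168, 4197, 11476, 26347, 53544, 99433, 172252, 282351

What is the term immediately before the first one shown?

199

First differences: 3029, 7279, 14871, 27197, 45889, 72819, 110099
Second differences: 4250, 7592, 12326, 18692, 26930, 37280
Third differences: 3342, 4734, 6366, 8238, 10350
Fourth differences: 1392, 1632, 1872, 2112
Fifth differences: 240, 240, 240
The fifth differences are constant at 240.
Work back: 1392 − 240 = 1152;  3342 − 1152 = 2190;  4250 − 2190 = 2060;  3029 − 2060 = 969;  1168 − 969 = 199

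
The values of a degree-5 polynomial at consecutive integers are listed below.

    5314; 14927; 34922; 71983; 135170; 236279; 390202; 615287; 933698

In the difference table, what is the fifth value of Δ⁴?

3816

Δ: 9613, 19995, 37061, 63187, 101109, 153923, 225085, 318411
Δ²: 10382, 17066, 26126, 37922, 52814, 71162, 93326
Δ³: 6684, 9060, 11796, 14892, 18348, 22164
Δ⁴: 2376, 2736, 3096, 3456, 3816
Δ⁵: 360, 360, 360, 360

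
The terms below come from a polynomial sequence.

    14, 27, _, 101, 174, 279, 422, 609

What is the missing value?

54

Using the last 5 terms:
First differences: 73, 105, 143, 187
Second differences: 32, 38, 44
Third differences: 6, 6
Constant third difference = 6.
Extend backward: 32 − 6 = 26;  73 − 26 = 47;  101 − 47 = 54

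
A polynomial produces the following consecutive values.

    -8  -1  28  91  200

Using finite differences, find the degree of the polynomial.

3

D1: 7, 29, 63, 109
D2: 22, 34, 46
D3: 12, 12
The third differences are constant, so the polynomial has degree 3.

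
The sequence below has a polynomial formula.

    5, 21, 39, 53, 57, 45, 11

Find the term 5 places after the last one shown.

Δ: 16, 18, 14, 4, -12, -34
Δ²: 2, -4, -10, -16, -22
Δ³: -6, -6, -6, -6
Third differences constant at -6.
-22 − 6 = -28;  -34 − 28 = -62;  11 − 62 = -51
-28 − 6 = -34;  -62 − 34 = -96;  -51 − 96 = -147
-34 − 6 = -40;  -96 − 40 = -136;  -147 − 136 = -283
-40 − 6 = -46;  -136 − 46 = -182;  -283 − 182 = -465
-46 − 6 = -52;  -182 − 52 = -234;  -465 − 234 = -699

-699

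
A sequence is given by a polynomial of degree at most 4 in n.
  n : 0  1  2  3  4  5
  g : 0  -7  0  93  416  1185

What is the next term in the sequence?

D1: -7 , 7 , 93 , 323 , 769
D2: 14 , 86 , 230 , 446
D3: 72 , 144 , 216
D4: 72 , 72
The fourth differences are constant (72).
216 + 72 = 288;  446 + 288 = 734;  769 + 734 = 1503;  1185 + 1503 = 2688

2688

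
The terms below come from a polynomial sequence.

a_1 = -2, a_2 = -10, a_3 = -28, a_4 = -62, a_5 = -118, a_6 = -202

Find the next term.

-320

Δ: -8 , -18 , -34 , -56 , -84
Δ²: -10 , -16 , -22 , -28
Δ³: -6 , -6 , -6
The third differences are constant (-6).
-28 − 6 = -34;  -84 − 34 = -118;  -202 − 118 = -320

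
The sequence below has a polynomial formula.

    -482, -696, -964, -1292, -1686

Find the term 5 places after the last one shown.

D1: -214, -268, -328, -394
D2: -54, -60, -66
D3: -6, -6
Constant third difference = -6, so extend:
-66 − 6 = -72;  -394 − 72 = -466;  -1686 − 466 = -2152
-72 − 6 = -78;  -466 − 78 = -544;  -2152 − 544 = -2696
-78 − 6 = -84;  -544 − 84 = -628;  -2696 − 628 = -3324
-84 − 6 = -90;  -628 − 90 = -718;  -3324 − 718 = -4042
-90 − 6 = -96;  -718 − 96 = -814;  -4042 − 814 = -4856

-4856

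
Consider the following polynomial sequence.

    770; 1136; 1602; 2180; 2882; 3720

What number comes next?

4706

Δ: 366 , 466 , 578 , 702 , 838
Δ²: 100 , 112 , 124 , 136
Δ³: 12 , 12 , 12
The third differences are constant (12).
136 + 12 = 148;  838 + 148 = 986;  3720 + 986 = 4706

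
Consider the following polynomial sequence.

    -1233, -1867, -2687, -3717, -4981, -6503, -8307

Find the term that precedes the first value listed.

-761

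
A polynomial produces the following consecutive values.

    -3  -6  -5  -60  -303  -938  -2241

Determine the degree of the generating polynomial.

-3, 1, -55, -243, -635, -1303
4, -56, -188, -392, -668
-60, -132, -204, -276
-72, -72, -72
The fourth differences are constant, so the polynomial has degree 4.

4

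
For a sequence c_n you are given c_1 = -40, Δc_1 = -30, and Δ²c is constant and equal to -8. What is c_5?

Build the table forward from the leading diagonal:
D2: -8, -8, -8, -8, -8
D1: -30, -38, -46, -54, -62
c: -40, -70, -108, -154, -208

-208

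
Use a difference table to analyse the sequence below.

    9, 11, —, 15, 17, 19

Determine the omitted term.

Using the last 3 terms:
First differences: 2  2
Constant first difference = 2.
Extend backward: 15 − 2 = 13

13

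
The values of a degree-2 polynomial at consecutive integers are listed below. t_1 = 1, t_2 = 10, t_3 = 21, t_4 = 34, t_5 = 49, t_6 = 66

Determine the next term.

85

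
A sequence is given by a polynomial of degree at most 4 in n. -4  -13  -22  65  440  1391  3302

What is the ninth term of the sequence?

12020

-9, -9, 87, 375, 951, 1911
0, 96, 288, 576, 960
96, 192, 288, 384
96, 96, 96
The fourth differences are constant (96).
384 + 96 = 480;  960 + 480 = 1440;  1911 + 1440 = 3351;  3302 + 3351 = 6653
480 + 96 = 576;  1440 + 576 = 2016;  3351 + 2016 = 5367;  6653 + 5367 = 12020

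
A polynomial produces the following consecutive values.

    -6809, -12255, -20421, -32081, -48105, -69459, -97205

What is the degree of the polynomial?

4

Δ: -5446, -8166, -11660, -16024, -21354, -27746
Δ²: -2720, -3494, -4364, -5330, -6392
Δ³: -774, -870, -966, -1062
Δ⁴: -96, -96, -96
The fourth differences are constant, so the polynomial has degree 4.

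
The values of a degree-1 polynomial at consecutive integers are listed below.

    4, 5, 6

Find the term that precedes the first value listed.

3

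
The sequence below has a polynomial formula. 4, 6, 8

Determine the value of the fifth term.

2, 2
First differences constant at 2.
8 + 2 = 10
10 + 2 = 12

12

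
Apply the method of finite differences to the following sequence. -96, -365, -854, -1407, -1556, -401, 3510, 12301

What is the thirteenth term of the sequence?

First differences: -269  -489  -553  -149  1155  3911  8791
Second differences: -220  -64  404  1304  2756  4880
Third differences: 156  468  900  1452  2124
Fourth differences: 312  432  552  672
Fifth differences: 120  120  120
The fifth differences are constant (120).
672 + 120 = 792;  2124 + 792 = 2916;  4880 + 2916 = 7796;  8791 + 7796 = 16587;  12301 + 16587 = 28888
792 + 120 = 912;  2916 + 912 = 3828;  7796 + 3828 = 11624;  16587 + 11624 = 28211;  28888 + 28211 = 57099
912 + 120 = 1032;  3828 + 1032 = 4860;  11624 + 4860 = 16484;  28211 + 16484 = 44695;  57099 + 44695 = 101794
1032 + 120 = 1152;  4860 + 1152 = 6012;  16484 + 6012 = 22496;  44695 + 22496 = 67191;  101794 + 67191 = 168985
1152 + 120 = 1272;  6012 + 1272 = 7284;  22496 + 7284 = 29780;  67191 + 29780 = 96971;  168985 + 96971 = 265956

265956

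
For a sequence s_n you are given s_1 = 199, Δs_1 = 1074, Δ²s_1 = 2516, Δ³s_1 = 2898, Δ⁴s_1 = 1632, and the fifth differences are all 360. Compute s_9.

375927

Build the table forward from the leading diagonal:
Δ⁵: 360, 360, 360, 360, 360, 360, 360, 360, 360
Δ⁴: 1632, 1992, 2352, 2712, 3072, 3432, 3792, 4152, 4512
Δ³: 2898, 4530, 6522, 8874, 11586, 14658, 18090, 21882, 26034
Δ²: 2516, 5414, 9944, 16466, 25340, 36926, 51584, 69674, 91556
Δ: 1074, 3590, 9004, 18948, 35414, 60754, 97680, 149264, 218938
s: 199, 1273, 4863, 13867, 32815, 68229, 128983, 226663, 375927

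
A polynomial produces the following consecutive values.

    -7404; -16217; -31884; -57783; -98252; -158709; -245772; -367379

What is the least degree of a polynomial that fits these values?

5

D1: -8813, -15667, -25899, -40469, -60457, -87063, -121607
D2: -6854, -10232, -14570, -19988, -26606, -34544
D3: -3378, -4338, -5418, -6618, -7938
D4: -960, -1080, -1200, -1320
D5: -120, -120, -120
The fifth differences are constant, so the polynomial has degree 5.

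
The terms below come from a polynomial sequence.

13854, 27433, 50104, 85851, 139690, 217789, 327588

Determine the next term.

477919

First differences: 13579 , 22671 , 35747 , 53839 , 78099 , 109799
Second differences: 9092 , 13076 , 18092 , 24260 , 31700
Third differences: 3984 , 5016 , 6168 , 7440
Fourth differences: 1032 , 1152 , 1272
Fifth differences: 120 , 120
Constant fifth difference = 120, so extend:
1272 + 120 = 1392;  7440 + 1392 = 8832;  31700 + 8832 = 40532;  109799 + 40532 = 150331;  327588 + 150331 = 477919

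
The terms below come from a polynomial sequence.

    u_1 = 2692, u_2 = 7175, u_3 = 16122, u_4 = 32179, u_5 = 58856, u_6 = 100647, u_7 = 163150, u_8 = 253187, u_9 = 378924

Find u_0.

771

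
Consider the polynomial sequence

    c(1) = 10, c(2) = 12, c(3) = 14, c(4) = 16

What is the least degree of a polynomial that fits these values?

Δ: 2, 2, 2
The first differences are constant, so the polynomial has degree 1.

1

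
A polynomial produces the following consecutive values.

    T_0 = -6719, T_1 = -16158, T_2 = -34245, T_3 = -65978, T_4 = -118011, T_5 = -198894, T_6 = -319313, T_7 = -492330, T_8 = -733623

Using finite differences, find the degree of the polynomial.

5

D1: -9439, -18087, -31733, -52033, -80883, -120419, -173017, -241293
D2: -8648, -13646, -20300, -28850, -39536, -52598, -68276
D3: -4998, -6654, -8550, -10686, -13062, -15678
D4: -1656, -1896, -2136, -2376, -2616
D5: -240, -240, -240, -240
The fifth differences are constant, so the polynomial has degree 5.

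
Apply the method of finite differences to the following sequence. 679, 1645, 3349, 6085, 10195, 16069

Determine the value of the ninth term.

48895

D1: 966, 1704, 2736, 4110, 5874
D2: 738, 1032, 1374, 1764
D3: 294, 342, 390
D4: 48, 48
Constant fourth difference = 48, so extend:
390 + 48 = 438;  1764 + 438 = 2202;  5874 + 2202 = 8076;  16069 + 8076 = 24145
438 + 48 = 486;  2202 + 486 = 2688;  8076 + 2688 = 10764;  24145 + 10764 = 34909
486 + 48 = 534;  2688 + 534 = 3222;  10764 + 3222 = 13986;  34909 + 13986 = 48895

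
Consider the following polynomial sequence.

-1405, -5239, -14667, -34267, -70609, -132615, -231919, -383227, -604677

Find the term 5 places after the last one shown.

D1: -3834  -9428  -19600  -36342  -62006  -99304  -151308  -221450
D2: -5594  -10172  -16742  -25664  -37298  -52004  -70142
D3: -4578  -6570  -8922  -11634  -14706  -18138
D4: -1992  -2352  -2712  -3072  -3432
D5: -360  -360  -360  -360
Fifth differences constant at -360.
-3432 − 360 = -3792;  -18138 − 3792 = -21930;  -70142 − 21930 = -92072;  -221450 − 92072 = -313522;  -604677 − 313522 = -918199
-3792 − 360 = -4152;  -21930 − 4152 = -26082;  -92072 − 26082 = -118154;  -313522 − 118154 = -431676;  -918199 − 431676 = -1349875
-4152 − 360 = -4512;  -26082 − 4512 = -30594;  -118154 − 30594 = -148748;  -431676 − 148748 = -580424;  -1349875 − 580424 = -1930299
-4512 − 360 = -4872;  -30594 − 4872 = -35466;  -148748 − 35466 = -184214;  -580424 − 184214 = -764638;  -1930299 − 764638 = -2694937
-4872 − 360 = -5232;  -35466 − 5232 = -40698;  -184214 − 40698 = -224912;  -764638 − 224912 = -989550;  -2694937 − 989550 = -3684487

-3684487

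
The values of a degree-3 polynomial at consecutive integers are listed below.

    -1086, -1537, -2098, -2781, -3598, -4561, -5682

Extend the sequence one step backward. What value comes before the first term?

-451, -561, -683, -817, -963, -1121
-110, -122, -134, -146, -158
-12, -12, -12, -12
The third differences are constant at -12.
Work back: -110 + 12 = -98;  -451 + 98 = -353;  -1086 + 353 = -733

-733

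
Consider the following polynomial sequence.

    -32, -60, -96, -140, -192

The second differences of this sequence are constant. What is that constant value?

D1: -28, -36, -44, -52
D2: -8, -8, -8

-8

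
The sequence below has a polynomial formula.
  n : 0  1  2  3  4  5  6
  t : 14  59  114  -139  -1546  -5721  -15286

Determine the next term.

-34111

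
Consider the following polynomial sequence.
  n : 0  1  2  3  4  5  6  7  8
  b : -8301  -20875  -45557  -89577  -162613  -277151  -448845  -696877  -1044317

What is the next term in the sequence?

-12574 , -24682 , -44020 , -73036 , -114538 , -171694 , -248032 , -347440
-12108 , -19338 , -29016 , -41502 , -57156 , -76338 , -99408
-7230 , -9678 , -12486 , -15654 , -19182 , -23070
-2448 , -2808 , -3168 , -3528 , -3888
-360 , -360 , -360 , -360
The fifth differences are constant (-360).
-3888 − 360 = -4248;  -23070 − 4248 = -27318;  -99408 − 27318 = -126726;  -347440 − 126726 = -474166;  -1044317 − 474166 = -1518483

-1518483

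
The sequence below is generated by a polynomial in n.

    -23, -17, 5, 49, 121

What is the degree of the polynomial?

First differences: 6, 22, 44, 72
Second differences: 16, 22, 28
Third differences: 6, 6
The third differences are constant, so the polynomial has degree 3.

3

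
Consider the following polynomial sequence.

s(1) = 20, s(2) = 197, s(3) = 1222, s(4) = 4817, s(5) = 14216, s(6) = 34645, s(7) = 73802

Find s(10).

427781

Δ: 177, 1025, 3595, 9399, 20429, 39157
Δ²: 848, 2570, 5804, 11030, 18728
Δ³: 1722, 3234, 5226, 7698
Δ⁴: 1512, 1992, 2472
Δ⁵: 480, 480
Fifth differences constant at 480.
2472 + 480 = 2952;  7698 + 2952 = 10650;  18728 + 10650 = 29378;  39157 + 29378 = 68535;  73802 + 68535 = 142337
2952 + 480 = 3432;  10650 + 3432 = 14082;  29378 + 14082 = 43460;  68535 + 43460 = 111995;  142337 + 111995 = 254332
3432 + 480 = 3912;  14082 + 3912 = 17994;  43460 + 17994 = 61454;  111995 + 61454 = 173449;  254332 + 173449 = 427781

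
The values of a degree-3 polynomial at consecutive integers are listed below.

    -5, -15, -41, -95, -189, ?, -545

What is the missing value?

-335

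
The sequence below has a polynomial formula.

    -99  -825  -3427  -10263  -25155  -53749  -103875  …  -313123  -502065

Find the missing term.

Using the first 7 terms:
-726  -2602  -6836  -14892  -28594  -50126
-1876  -4234  -8056  -13702  -21532
-2358  -3822  -5646  -7830
-1464  -1824  -2184
-360  -360
Constant fifth difference = -360.
Extend forward: -2184 − 360 = -2544;  -7830 − 2544 = -10374;  -21532 − 10374 = -31906;  -50126 − 31906 = -82032;  -103875 − 82032 = -185907

-185907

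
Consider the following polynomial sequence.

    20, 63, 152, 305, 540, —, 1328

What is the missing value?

875

Using the first 5 terms:
D1: 43  89  153  235
D2: 46  64  82
D3: 18  18
Constant third difference = 18.
Extend forward: 82 + 18 = 100;  235 + 100 = 335;  540 + 335 = 875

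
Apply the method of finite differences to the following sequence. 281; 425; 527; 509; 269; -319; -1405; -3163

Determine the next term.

-5791

Δ: 144 , 102 , -18 , -240 , -588 , -1086 , -1758
Δ²: -42 , -120 , -222 , -348 , -498 , -672
Δ³: -78 , -102 , -126 , -150 , -174
Δ⁴: -24 , -24 , -24 , -24
Fourth differences constant at -24.
-174 − 24 = -198;  -672 − 198 = -870;  -1758 − 870 = -2628;  -3163 − 2628 = -5791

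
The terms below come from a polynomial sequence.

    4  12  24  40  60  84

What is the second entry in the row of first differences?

12

Δ: 8, 12, 16, 20, 24
Δ²: 4, 4, 4, 4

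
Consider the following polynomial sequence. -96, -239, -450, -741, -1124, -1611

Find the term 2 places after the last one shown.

-143, -211, -291, -383, -487
-68, -80, -92, -104
-12, -12, -12
Third differences constant at -12.
-104 − 12 = -116;  -487 − 116 = -603;  -1611 − 603 = -2214
-116 − 12 = -128;  -603 − 128 = -731;  -2214 − 731 = -2945

-2945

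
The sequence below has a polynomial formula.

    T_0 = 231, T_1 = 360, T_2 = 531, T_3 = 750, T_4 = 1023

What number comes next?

1356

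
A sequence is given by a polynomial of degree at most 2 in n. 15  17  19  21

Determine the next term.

Δ: 2 , 2 , 2
The first differences are constant (2).
21 + 2 = 23

23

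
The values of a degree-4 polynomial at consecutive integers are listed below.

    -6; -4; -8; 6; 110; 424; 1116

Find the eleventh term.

2  -4  14  104  314  692
-6  18  90  210  378
24  72  120  168
48  48  48
Fourth differences constant at 48.
168 + 48 = 216;  378 + 216 = 594;  692 + 594 = 1286;  1116 + 1286 = 2402
216 + 48 = 264;  594 + 264 = 858;  1286 + 858 = 2144;  2402 + 2144 = 4546
264 + 48 = 312;  858 + 312 = 1170;  2144 + 1170 = 3314;  4546 + 3314 = 7860
312 + 48 = 360;  1170 + 360 = 1530;  3314 + 1530 = 4844;  7860 + 4844 = 12704

12704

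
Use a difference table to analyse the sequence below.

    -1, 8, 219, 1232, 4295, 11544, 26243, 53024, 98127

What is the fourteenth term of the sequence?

D1: 9 , 211 , 1013 , 3063 , 7249 , 14699 , 26781 , 45103
D2: 202 , 802 , 2050 , 4186 , 7450 , 12082 , 18322
D3: 600 , 1248 , 2136 , 3264 , 4632 , 6240
D4: 648 , 888 , 1128 , 1368 , 1608
D5: 240 , 240 , 240 , 240
Constant fifth difference = 240, so extend:
1608 + 240 = 1848;  6240 + 1848 = 8088;  18322 + 8088 = 26410;  45103 + 26410 = 71513;  98127 + 71513 = 169640
1848 + 240 = 2088;  8088 + 2088 = 10176;  26410 + 10176 = 36586;  71513 + 36586 = 108099;  169640 + 108099 = 277739
2088 + 240 = 2328;  10176 + 2328 = 12504;  36586 + 12504 = 49090;  108099 + 49090 = 157189;  277739 + 157189 = 434928
2328 + 240 = 2568;  12504 + 2568 = 15072;  49090 + 15072 = 64162;  157189 + 64162 = 221351;  434928 + 221351 = 656279
2568 + 240 = 2808;  15072 + 2808 = 17880;  64162 + 17880 = 82042;  221351 + 82042 = 303393;  656279 + 303393 = 959672

959672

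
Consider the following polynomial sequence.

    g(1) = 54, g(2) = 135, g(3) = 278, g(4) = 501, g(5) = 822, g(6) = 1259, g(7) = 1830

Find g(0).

81, 143, 223, 321, 437, 571
62, 80, 98, 116, 134
18, 18, 18, 18
The third differences are constant at 18.
Work back: 62 − 18 = 44;  81 − 44 = 37;  54 − 37 = 17

17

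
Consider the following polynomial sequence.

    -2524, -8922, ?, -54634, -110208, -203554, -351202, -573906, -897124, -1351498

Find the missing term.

-24046

Using the last 7 terms:
Δ: -55574, -93346, -147648, -222704, -323218, -454374
Δ²: -37772, -54302, -75056, -100514, -131156
Δ³: -16530, -20754, -25458, -30642
Δ⁴: -4224, -4704, -5184
Δ⁵: -480, -480
Constant fifth difference = -480.
Extend backward: -4224 + 480 = -3744;  -16530 + 3744 = -12786;  -37772 + 12786 = -24986;  -55574 + 24986 = -30588;  -54634 + 30588 = -24046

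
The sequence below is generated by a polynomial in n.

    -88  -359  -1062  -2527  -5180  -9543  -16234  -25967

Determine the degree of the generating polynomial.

4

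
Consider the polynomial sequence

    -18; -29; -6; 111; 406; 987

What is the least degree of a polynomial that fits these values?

4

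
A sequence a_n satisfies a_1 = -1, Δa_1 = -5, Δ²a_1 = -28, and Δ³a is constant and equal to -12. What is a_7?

Build the table forward from the leading diagonal:
D3: -12  -12  -12  -12  -12  -12  -12
D2: -28  -40  -52  -64  -76  -88  -100
D1: -5  -33  -73  -125  -189  -265  -353
a: -1  -6  -39  -112  -237  -426  -691

-691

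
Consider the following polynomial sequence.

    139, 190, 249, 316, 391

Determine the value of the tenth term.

886

First differences: 51, 59, 67, 75
Second differences: 8, 8, 8
The second differences are constant (8).
75 + 8 = 83;  391 + 83 = 474
83 + 8 = 91;  474 + 91 = 565
91 + 8 = 99;  565 + 99 = 664
99 + 8 = 107;  664 + 107 = 771
107 + 8 = 115;  771 + 115 = 886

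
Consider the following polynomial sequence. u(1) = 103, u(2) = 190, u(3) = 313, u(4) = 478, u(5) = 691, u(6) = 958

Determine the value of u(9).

2143

First differences: 87, 123, 165, 213, 267
Second differences: 36, 42, 48, 54
Third differences: 6, 6, 6
Constant third difference = 6, so extend:
54 + 6 = 60;  267 + 60 = 327;  958 + 327 = 1285
60 + 6 = 66;  327 + 66 = 393;  1285 + 393 = 1678
66 + 6 = 72;  393 + 72 = 465;  1678 + 465 = 2143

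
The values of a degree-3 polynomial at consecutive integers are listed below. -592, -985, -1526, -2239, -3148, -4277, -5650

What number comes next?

-393, -541, -713, -909, -1129, -1373
-148, -172, -196, -220, -244
-24, -24, -24, -24
The third differences are constant (-24).
-244 − 24 = -268;  -1373 − 268 = -1641;  -5650 − 1641 = -7291

-7291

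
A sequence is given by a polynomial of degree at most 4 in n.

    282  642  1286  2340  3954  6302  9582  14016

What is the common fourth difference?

D1: 360, 644, 1054, 1614, 2348, 3280, 4434
D2: 284, 410, 560, 734, 932, 1154
D3: 126, 150, 174, 198, 222
D4: 24, 24, 24, 24

24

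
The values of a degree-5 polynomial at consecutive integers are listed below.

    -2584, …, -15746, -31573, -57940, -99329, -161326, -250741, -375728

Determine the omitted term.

-6961

Using the last 7 terms:
First differences: -15827  -26367  -41389  -61997  -89415  -124987
Second differences: -10540  -15022  -20608  -27418  -35572
Third differences: -4482  -5586  -6810  -8154
Fourth differences: -1104  -1224  -1344
Fifth differences: -120  -120
Constant fifth difference = -120.
Extend backward: -1104 + 120 = -984;  -4482 + 984 = -3498;  -10540 + 3498 = -7042;  -15827 + 7042 = -8785;  -15746 + 8785 = -6961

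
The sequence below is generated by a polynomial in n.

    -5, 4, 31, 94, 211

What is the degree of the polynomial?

First differences: 9, 27, 63, 117
Second differences: 18, 36, 54
Third differences: 18, 18
The third differences are constant, so the polynomial has degree 3.

3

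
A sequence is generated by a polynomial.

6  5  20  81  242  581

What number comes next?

1200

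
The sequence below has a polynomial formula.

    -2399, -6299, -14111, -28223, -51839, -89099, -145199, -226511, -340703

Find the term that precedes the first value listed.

-719

D1: -3900, -7812, -14112, -23616, -37260, -56100, -81312, -114192
D2: -3912, -6300, -9504, -13644, -18840, -25212, -32880
D3: -2388, -3204, -4140, -5196, -6372, -7668
D4: -816, -936, -1056, -1176, -1296
D5: -120, -120, -120, -120
The fifth differences are constant at -120.
Work back: -816 + 120 = -696;  -2388 + 696 = -1692;  -3912 + 1692 = -2220;  -3900 + 2220 = -1680;  -2399 + 1680 = -719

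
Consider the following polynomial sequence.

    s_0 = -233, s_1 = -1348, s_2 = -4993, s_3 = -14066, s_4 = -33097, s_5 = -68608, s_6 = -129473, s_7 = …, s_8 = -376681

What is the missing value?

-227278

Using the first 7 terms:
Δ: -1115  -3645  -9073  -19031  -35511  -60865
Δ²: -2530  -5428  -9958  -16480  -25354
Δ³: -2898  -4530  -6522  -8874
Δ⁴: -1632  -1992  -2352
Δ⁵: -360  -360
Constant fifth difference = -360.
Extend forward: -2352 − 360 = -2712;  -8874 − 2712 = -11586;  -25354 − 11586 = -36940;  -60865 − 36940 = -97805;  -129473 − 97805 = -227278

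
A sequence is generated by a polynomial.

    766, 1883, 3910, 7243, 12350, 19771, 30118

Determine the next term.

44075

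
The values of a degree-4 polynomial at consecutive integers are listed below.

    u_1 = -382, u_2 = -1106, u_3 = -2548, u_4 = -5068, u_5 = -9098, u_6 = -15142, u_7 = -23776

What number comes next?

-35648

Δ: -724, -1442, -2520, -4030, -6044, -8634
Δ²: -718, -1078, -1510, -2014, -2590
Δ³: -360, -432, -504, -576
Δ⁴: -72, -72, -72
Constant fourth difference = -72, so extend:
-576 − 72 = -648;  -2590 − 648 = -3238;  -8634 − 3238 = -11872;  -23776 − 11872 = -35648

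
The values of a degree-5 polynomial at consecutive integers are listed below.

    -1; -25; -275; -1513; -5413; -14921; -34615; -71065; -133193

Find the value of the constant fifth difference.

Δ: -24, -250, -1238, -3900, -9508, -19694, -36450, -62128
Δ²: -226, -988, -2662, -5608, -10186, -16756, -25678
Δ³: -762, -1674, -2946, -4578, -6570, -8922
Δ⁴: -912, -1272, -1632, -1992, -2352
Δ⁵: -360, -360, -360, -360

-360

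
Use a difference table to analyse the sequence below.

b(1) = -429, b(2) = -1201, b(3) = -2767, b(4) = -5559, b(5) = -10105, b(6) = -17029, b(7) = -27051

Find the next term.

-40987

-772, -1566, -2792, -4546, -6924, -10022
-794, -1226, -1754, -2378, -3098
-432, -528, -624, -720
-96, -96, -96
The fourth differences are constant (-96).
-720 − 96 = -816;  -3098 − 816 = -3914;  -10022 − 3914 = -13936;  -27051 − 13936 = -40987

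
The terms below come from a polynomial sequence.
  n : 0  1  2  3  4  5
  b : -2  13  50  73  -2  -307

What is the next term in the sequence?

-1022

First differences: 15, 37, 23, -75, -305
Second differences: 22, -14, -98, -230
Third differences: -36, -84, -132
Fourth differences: -48, -48
Constant fourth difference = -48, so extend:
-132 − 48 = -180;  -230 − 180 = -410;  -305 − 410 = -715;  -307 − 715 = -1022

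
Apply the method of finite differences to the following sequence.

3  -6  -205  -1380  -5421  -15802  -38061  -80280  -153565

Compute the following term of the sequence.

D1: -9 , -199 , -1175 , -4041 , -10381 , -22259 , -42219 , -73285
D2: -190 , -976 , -2866 , -6340 , -11878 , -19960 , -31066
D3: -786 , -1890 , -3474 , -5538 , -8082 , -11106
D4: -1104 , -1584 , -2064 , -2544 , -3024
D5: -480 , -480 , -480 , -480
The fifth differences are constant (-480).
-3024 − 480 = -3504;  -11106 − 3504 = -14610;  -31066 − 14610 = -45676;  -73285 − 45676 = -118961;  -153565 − 118961 = -272526

-272526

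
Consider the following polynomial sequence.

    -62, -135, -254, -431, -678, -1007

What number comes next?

First differences: -73 , -119 , -177 , -247 , -329
Second differences: -46 , -58 , -70 , -82
Third differences: -12 , -12 , -12
The third differences are constant (-12).
-82 − 12 = -94;  -329 − 94 = -423;  -1007 − 423 = -1430

-1430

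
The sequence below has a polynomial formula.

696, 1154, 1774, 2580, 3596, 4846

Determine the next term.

6354

D1: 458, 620, 806, 1016, 1250
D2: 162, 186, 210, 234
D3: 24, 24, 24
The third differences are constant (24).
234 + 24 = 258;  1250 + 258 = 1508;  4846 + 1508 = 6354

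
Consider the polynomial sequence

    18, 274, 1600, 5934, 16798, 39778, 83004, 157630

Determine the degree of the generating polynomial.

D1: 256, 1326, 4334, 10864, 22980, 43226, 74626
D2: 1070, 3008, 6530, 12116, 20246, 31400
D3: 1938, 3522, 5586, 8130, 11154
D4: 1584, 2064, 2544, 3024
D5: 480, 480, 480
The fifth differences are constant, so the polynomial has degree 5.

5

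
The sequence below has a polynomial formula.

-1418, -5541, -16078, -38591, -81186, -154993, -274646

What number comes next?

First differences: -4123 , -10537 , -22513 , -42595 , -73807 , -119653
Second differences: -6414 , -11976 , -20082 , -31212 , -45846
Third differences: -5562 , -8106 , -11130 , -14634
Fourth differences: -2544 , -3024 , -3504
Fifth differences: -480 , -480
Fifth differences constant at -480.
-3504 − 480 = -3984;  -14634 − 3984 = -18618;  -45846 − 18618 = -64464;  -119653 − 64464 = -184117;  -274646 − 184117 = -458763

-458763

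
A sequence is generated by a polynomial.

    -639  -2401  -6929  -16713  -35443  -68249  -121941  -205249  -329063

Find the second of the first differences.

D1: -1762, -4528, -9784, -18730, -32806, -53692, -83308, -123814
D2: -2766, -5256, -8946, -14076, -20886, -29616, -40506
D3: -2490, -3690, -5130, -6810, -8730, -10890
D4: -1200, -1440, -1680, -1920, -2160
D5: -240, -240, -240, -240

-4528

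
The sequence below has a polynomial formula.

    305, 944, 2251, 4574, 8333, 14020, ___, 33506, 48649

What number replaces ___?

Using the first 6 terms:
First differences: 639  1307  2323  3759  5687
Second differences: 668  1016  1436  1928
Third differences: 348  420  492
Fourth differences: 72  72
Constant fourth difference = 72.
Extend forward: 492 + 72 = 564;  1928 + 564 = 2492;  5687 + 2492 = 8179;  14020 + 8179 = 22199

22199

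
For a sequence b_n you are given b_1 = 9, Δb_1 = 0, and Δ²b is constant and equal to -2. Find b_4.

3

Build the table forward from the leading diagonal:
D2: -2, -2, -2, -2
D1: 0, -2, -4, -6
b: 9, 9, 7, 3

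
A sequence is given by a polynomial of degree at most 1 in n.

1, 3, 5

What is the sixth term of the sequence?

2  2
The first differences are constant (2).
5 + 2 = 7
7 + 2 = 9
9 + 2 = 11

11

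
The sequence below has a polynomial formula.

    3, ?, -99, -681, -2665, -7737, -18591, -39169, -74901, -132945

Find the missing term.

-1

Using the last 8 terms:
Δ: -582  -1984  -5072  -10854  -20578  -35732  -58044
Δ²: -1402  -3088  -5782  -9724  -15154  -22312
Δ³: -1686  -2694  -3942  -5430  -7158
Δ⁴: -1008  -1248  -1488  -1728
Δ⁵: -240  -240  -240
Constant fifth difference = -240.
Extend backward: -1008 + 240 = -768;  -1686 + 768 = -918;  -1402 + 918 = -484;  -582 + 484 = -98;  -99 + 98 = -1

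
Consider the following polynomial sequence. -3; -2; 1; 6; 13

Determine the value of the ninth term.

61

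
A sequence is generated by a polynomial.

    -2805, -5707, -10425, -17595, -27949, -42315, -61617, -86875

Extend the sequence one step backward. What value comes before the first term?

Δ: -2902  -4718  -7170  -10354  -14366  -19302  -25258
Δ²: -1816  -2452  -3184  -4012  -4936  -5956
Δ³: -636  -732  -828  -924  -1020
Δ⁴: -96  -96  -96  -96
The fourth differences are constant at -96.
Work back: -636 + 96 = -540;  -1816 + 540 = -1276;  -2902 + 1276 = -1626;  -2805 + 1626 = -1179

-1179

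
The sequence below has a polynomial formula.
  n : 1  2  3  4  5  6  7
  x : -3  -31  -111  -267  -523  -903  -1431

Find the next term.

First differences: -28, -80, -156, -256, -380, -528
Second differences: -52, -76, -100, -124, -148
Third differences: -24, -24, -24, -24
Constant third difference = -24, so extend:
-148 − 24 = -172;  -528 − 172 = -700;  -1431 − 700 = -2131

-2131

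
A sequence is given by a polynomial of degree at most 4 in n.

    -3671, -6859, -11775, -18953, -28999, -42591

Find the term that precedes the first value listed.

-1749

Δ: -3188  -4916  -7178  -10046  -13592
Δ²: -1728  -2262  -2868  -3546
Δ³: -534  -606  -678
Δ⁴: -72  -72
The fourth differences are constant at -72.
Work back: -534 + 72 = -462;  -1728 + 462 = -1266;  -3188 + 1266 = -1922;  -3671 + 1922 = -1749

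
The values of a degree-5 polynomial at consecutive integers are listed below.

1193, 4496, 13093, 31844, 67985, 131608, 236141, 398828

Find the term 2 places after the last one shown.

989600

3303, 8597, 18751, 36141, 63623, 104533, 162687
5294, 10154, 17390, 27482, 40910, 58154
4860, 7236, 10092, 13428, 17244
2376, 2856, 3336, 3816
480, 480, 480
Constant fifth difference = 480, so extend:
3816 + 480 = 4296;  17244 + 4296 = 21540;  58154 + 21540 = 79694;  162687 + 79694 = 242381;  398828 + 242381 = 641209
4296 + 480 = 4776;  21540 + 4776 = 26316;  79694 + 26316 = 106010;  242381 + 106010 = 348391;  641209 + 348391 = 989600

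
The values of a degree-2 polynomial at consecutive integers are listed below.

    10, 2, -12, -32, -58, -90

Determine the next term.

-128

-8, -14, -20, -26, -32
-6, -6, -6, -6
The second differences are constant (-6).
-32 − 6 = -38;  -90 − 38 = -128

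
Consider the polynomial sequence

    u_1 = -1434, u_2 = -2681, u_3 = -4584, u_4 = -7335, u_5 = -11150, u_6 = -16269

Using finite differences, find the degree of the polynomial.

First differences: -1247, -1903, -2751, -3815, -5119
Second differences: -656, -848, -1064, -1304
Third differences: -192, -216, -240
Fourth differences: -24, -24
The fourth differences are constant, so the polynomial has degree 4.

4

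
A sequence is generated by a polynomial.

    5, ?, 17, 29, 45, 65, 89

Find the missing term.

9

Using the last 5 terms:
Δ: 12  16  20  24
Δ²: 4  4  4
Constant second difference = 4.
Extend backward: 12 − 4 = 8;  17 − 8 = 9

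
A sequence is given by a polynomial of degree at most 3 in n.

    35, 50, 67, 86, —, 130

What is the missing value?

Using the first 4 terms:
15, 17, 19
2, 2
Constant second difference = 2.
Extend forward: 19 + 2 = 21;  86 + 21 = 107

107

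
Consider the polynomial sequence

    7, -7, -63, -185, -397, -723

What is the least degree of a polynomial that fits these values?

3

First differences: -14, -56, -122, -212, -326
Second differences: -42, -66, -90, -114
Third differences: -24, -24, -24
The third differences are constant, so the polynomial has degree 3.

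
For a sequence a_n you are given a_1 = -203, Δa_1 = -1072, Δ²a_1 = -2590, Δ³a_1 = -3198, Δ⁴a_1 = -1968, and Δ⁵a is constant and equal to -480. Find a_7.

Build the table forward from the leading diagonal:
Δ⁵: -480, -480, -480, -480, -480, -480, -480
Δ⁴: -1968, -2448, -2928, -3408, -3888, -4368, -4848
Δ³: -3198, -5166, -7614, -10542, -13950, -17838, -22206
Δ²: -2590, -5788, -10954, -18568, -29110, -43060, -60898
Δ: -1072, -3662, -9450, -20404, -38972, -68082, -111142
a: -203, -1275, -4937, -14387, -34791, -73763, -141845

-141845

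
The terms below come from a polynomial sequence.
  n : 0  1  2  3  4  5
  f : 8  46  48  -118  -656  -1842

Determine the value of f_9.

Δ: 38 , 2 , -166 , -538 , -1186
Δ²: -36 , -168 , -372 , -648
Δ³: -132 , -204 , -276
Δ⁴: -72 , -72
The fourth differences are constant (-72).
-276 − 72 = -348;  -648 − 348 = -996;  -1186 − 996 = -2182;  -1842 − 2182 = -4024
-348 − 72 = -420;  -996 − 420 = -1416;  -2182 − 1416 = -3598;  -4024 − 3598 = -7622
-420 − 72 = -492;  -1416 − 492 = -1908;  -3598 − 1908 = -5506;  -7622 − 5506 = -13128
-492 − 72 = -564;  -1908 − 564 = -2472;  -5506 − 2472 = -7978;  -13128 − 7978 = -21106

-21106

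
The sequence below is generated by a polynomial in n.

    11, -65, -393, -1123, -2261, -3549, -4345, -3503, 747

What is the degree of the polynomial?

Δ: -76, -328, -730, -1138, -1288, -796, 842, 4250
Δ²: -252, -402, -408, -150, 492, 1638, 3408
Δ³: -150, -6, 258, 642, 1146, 1770
Δ⁴: 144, 264, 384, 504, 624
Δ⁵: 120, 120, 120, 120
The fifth differences are constant, so the polynomial has degree 5.

5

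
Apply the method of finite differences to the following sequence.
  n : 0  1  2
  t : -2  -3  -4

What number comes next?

-5

Δ: -1 , -1
First differences constant at -1.
-4 − 1 = -5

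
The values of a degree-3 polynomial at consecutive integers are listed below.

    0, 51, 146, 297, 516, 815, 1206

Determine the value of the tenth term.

Δ: 51, 95, 151, 219, 299, 391
Δ²: 44, 56, 68, 80, 92
Δ³: 12, 12, 12, 12
The third differences are constant (12).
92 + 12 = 104;  391 + 104 = 495;  1206 + 495 = 1701
104 + 12 = 116;  495 + 116 = 611;  1701 + 611 = 2312
116 + 12 = 128;  611 + 128 = 739;  2312 + 739 = 3051

3051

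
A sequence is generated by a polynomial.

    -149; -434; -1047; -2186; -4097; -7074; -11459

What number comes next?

-17642

First differences: -285, -613, -1139, -1911, -2977, -4385
Second differences: -328, -526, -772, -1066, -1408
Third differences: -198, -246, -294, -342
Fourth differences: -48, -48, -48
Constant fourth difference = -48, so extend:
-342 − 48 = -390;  -1408 − 390 = -1798;  -4385 − 1798 = -6183;  -11459 − 6183 = -17642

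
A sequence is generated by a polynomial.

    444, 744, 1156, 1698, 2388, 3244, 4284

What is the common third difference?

D1: 300, 412, 542, 690, 856, 1040
D2: 112, 130, 148, 166, 184
D3: 18, 18, 18, 18

18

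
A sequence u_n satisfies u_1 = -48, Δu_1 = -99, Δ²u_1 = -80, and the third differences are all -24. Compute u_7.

Build the table forward from the leading diagonal:
D3: -24  -24  -24  -24  -24  -24  -24
D2: -80  -104  -128  -152  -176  -200  -224
D1: -99  -179  -283  -411  -563  -739  -939
u: -48  -147  -326  -609  -1020  -1583  -2322

-2322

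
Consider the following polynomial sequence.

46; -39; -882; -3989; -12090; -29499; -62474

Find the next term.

-119577

First differences: -85 , -843 , -3107 , -8101 , -17409 , -32975
Second differences: -758 , -2264 , -4994 , -9308 , -15566
Third differences: -1506 , -2730 , -4314 , -6258
Fourth differences: -1224 , -1584 , -1944
Fifth differences: -360 , -360
Constant fifth difference = -360, so extend:
-1944 − 360 = -2304;  -6258 − 2304 = -8562;  -15566 − 8562 = -24128;  -32975 − 24128 = -57103;  -62474 − 57103 = -119577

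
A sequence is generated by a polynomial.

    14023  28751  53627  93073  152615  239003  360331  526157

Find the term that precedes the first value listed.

First differences: 14728, 24876, 39446, 59542, 86388, 121328, 165826
Second differences: 10148, 14570, 20096, 26846, 34940, 44498
Third differences: 4422, 5526, 6750, 8094, 9558
Fourth differences: 1104, 1224, 1344, 1464
Fifth differences: 120, 120, 120
The fifth differences are constant at 120.
Work back: 1104 − 120 = 984;  4422 − 984 = 3438;  10148 − 3438 = 6710;  14728 − 6710 = 8018;  14023 − 8018 = 6005

6005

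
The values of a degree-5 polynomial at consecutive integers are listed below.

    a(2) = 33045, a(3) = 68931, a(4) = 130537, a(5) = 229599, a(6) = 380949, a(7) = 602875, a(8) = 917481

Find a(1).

Δ: 35886  61606  99062  151350  221926  314606
Δ²: 25720  37456  52288  70576  92680
Δ³: 11736  14832  18288  22104
Δ⁴: 3096  3456  3816
Δ⁵: 360  360
The fifth differences are constant at 360.
Work back: 3096 − 360 = 2736;  11736 − 2736 = 9000;  25720 − 9000 = 16720;  35886 − 16720 = 19166;  33045 − 19166 = 13879

13879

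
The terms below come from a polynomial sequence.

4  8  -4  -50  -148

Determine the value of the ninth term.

-1420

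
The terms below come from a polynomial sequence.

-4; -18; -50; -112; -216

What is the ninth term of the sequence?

-1292

D1: -14  -32  -62  -104
D2: -18  -30  -42
D3: -12  -12
Third differences constant at -12.
-42 − 12 = -54;  -104 − 54 = -158;  -216 − 158 = -374
-54 − 12 = -66;  -158 − 66 = -224;  -374 − 224 = -598
-66 − 12 = -78;  -224 − 78 = -302;  -598 − 302 = -900
-78 − 12 = -90;  -302 − 90 = -392;  -900 − 392 = -1292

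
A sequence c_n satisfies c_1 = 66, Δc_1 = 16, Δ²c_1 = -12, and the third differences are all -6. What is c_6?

-34

Build the table forward from the leading diagonal:
D3: -6, -6, -6, -6, -6, -6
D2: -12, -18, -24, -30, -36, -42
D1: 16, 4, -14, -38, -68, -104
c: 66, 82, 86, 72, 34, -34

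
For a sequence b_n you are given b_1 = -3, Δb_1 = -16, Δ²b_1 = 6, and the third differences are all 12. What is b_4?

Build the table forward from the leading diagonal:
D3: 12  12  12  12
D2: 6  18  30  42
D1: -16  -10  8  38
b: -3  -19  -29  -21

-21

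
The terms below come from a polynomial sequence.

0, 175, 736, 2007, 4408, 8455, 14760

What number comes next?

First differences: 175, 561, 1271, 2401, 4047, 6305
Second differences: 386, 710, 1130, 1646, 2258
Third differences: 324, 420, 516, 612
Fourth differences: 96, 96, 96
Fourth differences constant at 96.
612 + 96 = 708;  2258 + 708 = 2966;  6305 + 2966 = 9271;  14760 + 9271 = 24031

24031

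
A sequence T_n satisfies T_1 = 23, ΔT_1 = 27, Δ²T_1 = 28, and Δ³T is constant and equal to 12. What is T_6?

558

Build the table forward from the leading diagonal:
Δ³: 12, 12, 12, 12, 12, 12
Δ²: 28, 40, 52, 64, 76, 88
Δ: 27, 55, 95, 147, 211, 287
T: 23, 50, 105, 200, 347, 558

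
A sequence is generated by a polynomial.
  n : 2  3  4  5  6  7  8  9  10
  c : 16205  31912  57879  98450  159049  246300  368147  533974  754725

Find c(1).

D1: 15707, 25967, 40571, 60599, 87251, 121847, 165827, 220751
D2: 10260, 14604, 20028, 26652, 34596, 43980, 54924
D3: 4344, 5424, 6624, 7944, 9384, 10944
D4: 1080, 1200, 1320, 1440, 1560
D5: 120, 120, 120, 120
The fifth differences are constant at 120.
Work back: 1080 − 120 = 960;  4344 − 960 = 3384;  10260 − 3384 = 6876;  15707 − 6876 = 8831;  16205 − 8831 = 7374

7374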